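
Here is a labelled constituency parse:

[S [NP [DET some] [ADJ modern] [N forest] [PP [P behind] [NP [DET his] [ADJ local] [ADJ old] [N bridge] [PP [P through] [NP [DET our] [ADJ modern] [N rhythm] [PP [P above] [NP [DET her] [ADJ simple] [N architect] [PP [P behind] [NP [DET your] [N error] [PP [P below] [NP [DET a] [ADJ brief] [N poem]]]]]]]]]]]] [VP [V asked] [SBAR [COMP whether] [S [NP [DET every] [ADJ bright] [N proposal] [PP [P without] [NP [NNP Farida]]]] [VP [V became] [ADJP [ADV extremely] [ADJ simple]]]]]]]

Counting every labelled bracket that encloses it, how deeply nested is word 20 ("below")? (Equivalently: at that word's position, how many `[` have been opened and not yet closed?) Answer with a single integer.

Path from the root down to the word: S → NP → PP → NP → PP → NP → PP → NP → PP → NP → PP → P. That is 12 enclosing brackets.

12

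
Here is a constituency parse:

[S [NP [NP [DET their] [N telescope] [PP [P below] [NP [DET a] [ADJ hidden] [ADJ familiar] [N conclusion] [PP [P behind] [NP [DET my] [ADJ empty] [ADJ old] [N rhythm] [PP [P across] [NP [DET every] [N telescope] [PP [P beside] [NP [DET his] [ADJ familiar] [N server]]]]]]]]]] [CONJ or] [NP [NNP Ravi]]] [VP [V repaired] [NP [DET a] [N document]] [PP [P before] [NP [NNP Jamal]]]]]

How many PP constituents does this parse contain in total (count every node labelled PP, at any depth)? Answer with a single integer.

Listing each PP by its span: [PP below a hidden familiar conclusion behind my empty old rhythm across every telescope beside his familiar server]; [PP behind my empty old rhythm across every telescope beside his familiar server]; [PP across every telescope beside his familiar server]; [PP beside his familiar server]; [PP before Jamal] — that makes 5.

5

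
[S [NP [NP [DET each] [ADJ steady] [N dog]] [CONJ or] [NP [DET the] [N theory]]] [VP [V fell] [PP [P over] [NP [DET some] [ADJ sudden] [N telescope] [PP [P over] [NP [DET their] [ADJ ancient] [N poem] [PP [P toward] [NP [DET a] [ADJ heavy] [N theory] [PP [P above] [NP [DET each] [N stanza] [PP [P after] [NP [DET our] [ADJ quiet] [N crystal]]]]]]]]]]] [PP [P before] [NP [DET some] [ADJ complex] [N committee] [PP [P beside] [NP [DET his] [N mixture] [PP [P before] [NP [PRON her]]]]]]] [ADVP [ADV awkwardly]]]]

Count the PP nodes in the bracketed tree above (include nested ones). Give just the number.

8

The PP constituents are: [PP over some sudden telescope over their ancient poem toward a heavy theory above each stanza after our quiet crystal]; [PP over their ancient poem toward a heavy theory above each stanza after our quiet crystal]; [PP toward a heavy theory above each stanza after our quiet crystal]; [PP above each stanza after our quiet crystal]; [PP after our quiet crystal]; [PP before some complex committee beside his mixture before her] …. Total: 8.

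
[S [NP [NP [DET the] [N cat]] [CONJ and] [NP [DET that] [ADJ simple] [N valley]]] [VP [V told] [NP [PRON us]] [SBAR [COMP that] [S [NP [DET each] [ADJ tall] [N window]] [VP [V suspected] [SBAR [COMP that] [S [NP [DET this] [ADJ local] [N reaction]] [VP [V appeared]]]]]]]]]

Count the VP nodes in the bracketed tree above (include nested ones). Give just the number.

3

The VP constituents are: [VP told us that each tall window suspected that this local reaction appeared]; [VP suspected that this local reaction appeared]; [VP appeared]. Total: 3.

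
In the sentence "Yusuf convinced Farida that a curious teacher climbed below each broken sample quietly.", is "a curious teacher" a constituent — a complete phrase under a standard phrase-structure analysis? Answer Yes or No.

These words form the whole noun phrase headed by "teacher", so yes — one constituent.

Yes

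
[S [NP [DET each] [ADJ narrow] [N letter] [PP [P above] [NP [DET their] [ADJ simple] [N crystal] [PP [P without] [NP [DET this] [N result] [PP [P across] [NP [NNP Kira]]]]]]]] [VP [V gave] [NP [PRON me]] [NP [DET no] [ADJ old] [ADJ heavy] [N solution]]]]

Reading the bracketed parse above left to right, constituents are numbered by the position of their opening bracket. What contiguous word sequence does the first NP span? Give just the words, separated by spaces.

Opening `[NP` markers occur at word positions 1, 5, 9, 12, 14, 15; the first of these opens the constituent [NP each narrow letter above their simple crystal without this result across Kira].

each narrow letter above their simple crystal without this result across Kira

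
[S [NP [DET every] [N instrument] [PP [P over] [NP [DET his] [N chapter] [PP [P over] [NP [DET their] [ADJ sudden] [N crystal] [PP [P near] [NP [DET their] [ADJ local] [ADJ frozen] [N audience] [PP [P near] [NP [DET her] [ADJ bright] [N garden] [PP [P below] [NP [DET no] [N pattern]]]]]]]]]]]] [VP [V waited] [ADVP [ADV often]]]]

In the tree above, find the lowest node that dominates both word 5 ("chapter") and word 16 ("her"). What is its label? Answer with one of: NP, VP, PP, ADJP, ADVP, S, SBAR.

The smallest bracket enclosing both words is [NP his chapter over their sudden crystal near their local frozen audience near her bright garden below no pattern], so the label is NP.

NP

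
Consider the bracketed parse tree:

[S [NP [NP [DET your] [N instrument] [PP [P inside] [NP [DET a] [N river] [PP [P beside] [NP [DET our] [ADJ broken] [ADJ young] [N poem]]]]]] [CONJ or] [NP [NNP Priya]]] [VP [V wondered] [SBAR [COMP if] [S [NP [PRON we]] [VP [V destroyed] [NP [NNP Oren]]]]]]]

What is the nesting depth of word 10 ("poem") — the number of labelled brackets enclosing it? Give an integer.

Path from the root down to the word: S → NP → NP → PP → NP → PP → NP → N. That is 8 enclosing brackets.

8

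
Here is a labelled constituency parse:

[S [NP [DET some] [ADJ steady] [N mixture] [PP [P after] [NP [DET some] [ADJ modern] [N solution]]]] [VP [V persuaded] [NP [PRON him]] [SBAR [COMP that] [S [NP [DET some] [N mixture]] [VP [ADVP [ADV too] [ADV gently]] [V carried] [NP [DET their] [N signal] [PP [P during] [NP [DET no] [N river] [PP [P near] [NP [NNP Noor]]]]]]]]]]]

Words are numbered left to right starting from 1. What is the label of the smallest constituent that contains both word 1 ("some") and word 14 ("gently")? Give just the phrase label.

Both words fall inside [S some steady mixture after some modern solution persuaded him that some mixture too gently carried their signal during no river near Noor] (words 1–22), and no smaller constituent contains them both. Label: S.

S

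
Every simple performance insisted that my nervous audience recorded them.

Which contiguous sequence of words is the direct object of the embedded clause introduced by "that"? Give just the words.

"recorded" heads the VP of the embedded clause introduced by "that", and "them" is its direct object.

them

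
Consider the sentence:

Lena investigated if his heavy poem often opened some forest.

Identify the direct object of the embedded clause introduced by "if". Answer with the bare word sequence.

some forest

"opened" heads the VP of the embedded clause introduced by "if", and "some forest" is its direct object.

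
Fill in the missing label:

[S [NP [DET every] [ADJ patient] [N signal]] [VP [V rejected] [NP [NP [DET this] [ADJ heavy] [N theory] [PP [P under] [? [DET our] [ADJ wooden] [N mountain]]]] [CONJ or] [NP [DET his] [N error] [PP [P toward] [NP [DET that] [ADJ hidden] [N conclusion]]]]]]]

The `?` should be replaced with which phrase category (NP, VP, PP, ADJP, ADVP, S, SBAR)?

NP

Looking at what the `?` directly dominates — DET 'our', ADJ 'wooden', N 'mountain' — this is a noun phrase (NP).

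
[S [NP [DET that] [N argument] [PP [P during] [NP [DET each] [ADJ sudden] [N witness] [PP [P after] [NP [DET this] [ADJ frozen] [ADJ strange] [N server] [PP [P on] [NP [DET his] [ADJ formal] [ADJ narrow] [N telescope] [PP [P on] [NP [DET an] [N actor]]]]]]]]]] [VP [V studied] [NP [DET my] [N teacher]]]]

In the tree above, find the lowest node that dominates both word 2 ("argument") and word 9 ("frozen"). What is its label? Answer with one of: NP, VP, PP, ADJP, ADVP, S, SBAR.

NP

Word 2 lies under S → NP → N; word 9 lies under S → NP → PP → NP → PP → NP → ADJ. The lowest shared node is the NP.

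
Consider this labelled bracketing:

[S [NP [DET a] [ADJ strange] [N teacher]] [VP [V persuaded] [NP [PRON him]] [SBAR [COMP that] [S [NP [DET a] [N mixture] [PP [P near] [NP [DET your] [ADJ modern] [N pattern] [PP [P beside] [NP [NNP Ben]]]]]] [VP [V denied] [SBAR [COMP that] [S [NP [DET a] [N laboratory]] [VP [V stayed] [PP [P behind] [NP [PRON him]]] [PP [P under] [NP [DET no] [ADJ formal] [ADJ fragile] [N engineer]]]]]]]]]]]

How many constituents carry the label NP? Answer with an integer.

8

Listing each NP by its span: [NP a strange teacher]; [NP him]; [NP a mixture near your modern pattern beside Ben]; [NP your modern pattern beside Ben]; [NP Ben]; [NP a laboratory] … — that makes 8.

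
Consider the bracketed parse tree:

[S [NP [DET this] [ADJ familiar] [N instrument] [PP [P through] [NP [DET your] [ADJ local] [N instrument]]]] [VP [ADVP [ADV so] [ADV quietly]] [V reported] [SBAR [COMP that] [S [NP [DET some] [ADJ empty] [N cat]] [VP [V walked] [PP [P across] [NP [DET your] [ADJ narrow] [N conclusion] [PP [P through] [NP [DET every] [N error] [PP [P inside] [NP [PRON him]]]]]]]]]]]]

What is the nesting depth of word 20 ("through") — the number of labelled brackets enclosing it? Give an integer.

Counting open brackets not yet closed at "through": [S [VP [SBAR [S [VP [PP [NP [PP [P = 9.

9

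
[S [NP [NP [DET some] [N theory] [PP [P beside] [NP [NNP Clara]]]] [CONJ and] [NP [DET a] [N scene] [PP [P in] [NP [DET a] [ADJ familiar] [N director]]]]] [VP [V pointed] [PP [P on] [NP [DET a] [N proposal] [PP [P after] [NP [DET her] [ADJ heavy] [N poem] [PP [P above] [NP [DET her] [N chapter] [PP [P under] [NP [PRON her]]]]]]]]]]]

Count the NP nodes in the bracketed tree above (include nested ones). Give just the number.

Scanning left to right, an opening `[NP` appears at word positions 1, 1, 4, 6, 9, 14, 17, 21, 24 — 9 in total.

9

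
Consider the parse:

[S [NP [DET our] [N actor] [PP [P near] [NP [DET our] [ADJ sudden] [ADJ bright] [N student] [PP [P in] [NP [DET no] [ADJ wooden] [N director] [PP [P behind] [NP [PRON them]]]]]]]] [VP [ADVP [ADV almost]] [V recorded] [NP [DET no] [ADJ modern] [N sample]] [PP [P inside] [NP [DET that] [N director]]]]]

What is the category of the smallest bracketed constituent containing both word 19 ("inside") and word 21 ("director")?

PP

Both words fall inside [PP inside that director] (words 19–21), and no smaller constituent contains them both. Label: PP.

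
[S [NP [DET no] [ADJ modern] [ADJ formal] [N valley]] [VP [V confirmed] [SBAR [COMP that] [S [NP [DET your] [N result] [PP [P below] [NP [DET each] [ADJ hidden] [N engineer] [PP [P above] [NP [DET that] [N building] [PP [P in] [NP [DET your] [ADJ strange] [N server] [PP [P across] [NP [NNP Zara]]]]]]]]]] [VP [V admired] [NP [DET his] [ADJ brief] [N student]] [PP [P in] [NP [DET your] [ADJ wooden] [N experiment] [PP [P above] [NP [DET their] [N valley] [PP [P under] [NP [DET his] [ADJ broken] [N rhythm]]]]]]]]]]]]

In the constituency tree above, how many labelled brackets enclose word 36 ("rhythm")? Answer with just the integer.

12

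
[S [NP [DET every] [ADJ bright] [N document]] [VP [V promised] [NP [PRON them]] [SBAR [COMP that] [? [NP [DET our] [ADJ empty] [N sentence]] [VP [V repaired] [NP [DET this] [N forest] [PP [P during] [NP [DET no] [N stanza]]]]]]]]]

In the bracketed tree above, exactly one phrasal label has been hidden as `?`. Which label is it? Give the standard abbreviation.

The `?` node immediately contains: NP, VP. That is the internal structure of a clause, so the label is S.

S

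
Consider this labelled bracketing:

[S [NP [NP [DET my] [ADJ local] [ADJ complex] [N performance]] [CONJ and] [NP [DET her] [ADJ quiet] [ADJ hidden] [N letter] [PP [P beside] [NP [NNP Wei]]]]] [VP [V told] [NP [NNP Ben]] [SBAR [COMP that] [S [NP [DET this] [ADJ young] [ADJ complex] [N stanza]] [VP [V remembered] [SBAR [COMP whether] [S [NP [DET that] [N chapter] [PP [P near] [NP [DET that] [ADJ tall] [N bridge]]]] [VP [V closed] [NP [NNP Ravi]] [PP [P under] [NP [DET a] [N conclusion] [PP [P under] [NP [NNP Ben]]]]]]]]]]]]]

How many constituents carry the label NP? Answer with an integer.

Listing each NP by its span: [NP my local complex performance and her quiet hidden letter beside Wei]; [NP my local complex performance]; [NP her quiet hidden letter beside Wei]; [NP Wei]; [NP Ben]; [NP this young complex stanza] … — that makes 11.

11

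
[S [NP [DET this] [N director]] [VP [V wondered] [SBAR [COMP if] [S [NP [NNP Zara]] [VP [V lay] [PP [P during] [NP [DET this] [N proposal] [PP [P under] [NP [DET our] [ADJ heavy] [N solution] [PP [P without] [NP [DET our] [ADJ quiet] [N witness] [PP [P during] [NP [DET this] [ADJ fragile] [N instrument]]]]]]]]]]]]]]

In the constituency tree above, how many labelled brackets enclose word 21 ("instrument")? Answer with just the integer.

14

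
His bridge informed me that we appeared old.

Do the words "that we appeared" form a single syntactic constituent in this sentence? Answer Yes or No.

"that" belongs to the complementizer "that" while "appeared" belongs to the clause "we appeared old"; a span that runs across that boundary is not a single phrase.

No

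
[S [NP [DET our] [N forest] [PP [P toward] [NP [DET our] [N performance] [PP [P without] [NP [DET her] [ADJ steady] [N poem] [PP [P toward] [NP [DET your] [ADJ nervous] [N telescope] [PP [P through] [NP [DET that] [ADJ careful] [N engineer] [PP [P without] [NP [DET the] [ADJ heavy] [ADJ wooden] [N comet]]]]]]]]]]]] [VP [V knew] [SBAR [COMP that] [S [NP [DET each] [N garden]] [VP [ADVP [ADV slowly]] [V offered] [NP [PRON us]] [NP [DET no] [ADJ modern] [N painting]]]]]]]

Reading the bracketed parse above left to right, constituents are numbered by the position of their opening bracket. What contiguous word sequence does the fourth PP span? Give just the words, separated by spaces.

The PP opening brackets appear, in order, over: "toward our performance without her steady poem toward your nervous telescope through that careful engineer without the heavy wooden comet"; "without her steady poem toward your nervous telescope through that careful engineer without the heavy wooden comet"; "toward your nervous telescope through that careful engineer without the heavy wooden comet"; "through that careful engineer without the heavy wooden comet"; "without the heavy wooden comet". The fourth one spans "through that careful engineer without the heavy wooden comet".

through that careful engineer without the heavy wooden comet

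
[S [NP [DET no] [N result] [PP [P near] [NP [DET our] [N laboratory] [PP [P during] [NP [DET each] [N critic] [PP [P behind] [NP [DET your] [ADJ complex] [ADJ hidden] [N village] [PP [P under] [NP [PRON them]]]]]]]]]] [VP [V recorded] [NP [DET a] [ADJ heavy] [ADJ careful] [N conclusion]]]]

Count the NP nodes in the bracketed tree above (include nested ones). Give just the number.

6

Listing each NP by its span: [NP no result near our laboratory during each critic behind your complex hidden village under them]; [NP our laboratory during each critic behind your complex hidden village under them]; [NP each critic behind your complex hidden village under them]; [NP your complex hidden village under them]; [NP them]; [NP a heavy careful conclusion] — that makes 6.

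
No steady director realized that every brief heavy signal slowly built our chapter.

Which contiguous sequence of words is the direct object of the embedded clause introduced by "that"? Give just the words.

our chapter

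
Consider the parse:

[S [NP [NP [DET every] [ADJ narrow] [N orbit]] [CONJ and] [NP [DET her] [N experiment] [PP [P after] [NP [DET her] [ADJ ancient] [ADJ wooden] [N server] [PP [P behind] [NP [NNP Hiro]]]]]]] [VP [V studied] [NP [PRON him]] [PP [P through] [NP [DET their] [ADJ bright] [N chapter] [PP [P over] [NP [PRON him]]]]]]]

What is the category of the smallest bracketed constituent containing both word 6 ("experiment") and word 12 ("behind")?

The smallest bracket enclosing both words is [NP her experiment after her ancient wooden server behind Hiro], so the label is NP.

NP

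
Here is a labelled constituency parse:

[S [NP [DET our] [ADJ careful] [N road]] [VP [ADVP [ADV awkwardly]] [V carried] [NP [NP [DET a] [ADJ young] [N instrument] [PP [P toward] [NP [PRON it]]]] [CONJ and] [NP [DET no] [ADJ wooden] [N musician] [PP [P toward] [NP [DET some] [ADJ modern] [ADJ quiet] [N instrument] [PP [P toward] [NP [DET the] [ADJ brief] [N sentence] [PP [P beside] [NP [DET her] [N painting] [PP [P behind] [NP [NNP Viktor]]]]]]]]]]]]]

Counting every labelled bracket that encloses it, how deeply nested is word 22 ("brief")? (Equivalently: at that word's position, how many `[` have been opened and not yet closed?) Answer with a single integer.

The word sits inside ADJ, which is inside NP, inside PP, inside NP, inside PP, inside NP, inside NP, inside VP, inside S — 9 brackets in all.

9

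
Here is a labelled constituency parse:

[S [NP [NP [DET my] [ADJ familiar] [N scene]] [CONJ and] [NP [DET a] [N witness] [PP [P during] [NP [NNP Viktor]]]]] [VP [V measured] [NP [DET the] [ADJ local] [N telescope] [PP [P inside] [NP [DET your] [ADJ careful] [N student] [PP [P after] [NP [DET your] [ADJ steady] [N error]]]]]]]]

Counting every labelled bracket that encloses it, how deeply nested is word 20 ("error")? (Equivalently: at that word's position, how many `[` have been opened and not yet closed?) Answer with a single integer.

8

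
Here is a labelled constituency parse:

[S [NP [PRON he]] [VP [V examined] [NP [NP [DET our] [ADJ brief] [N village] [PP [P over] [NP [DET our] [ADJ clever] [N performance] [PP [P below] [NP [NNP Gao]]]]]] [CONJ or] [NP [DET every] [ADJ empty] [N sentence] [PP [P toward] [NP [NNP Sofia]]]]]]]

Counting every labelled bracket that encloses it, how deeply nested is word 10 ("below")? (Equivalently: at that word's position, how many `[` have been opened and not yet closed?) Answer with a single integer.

8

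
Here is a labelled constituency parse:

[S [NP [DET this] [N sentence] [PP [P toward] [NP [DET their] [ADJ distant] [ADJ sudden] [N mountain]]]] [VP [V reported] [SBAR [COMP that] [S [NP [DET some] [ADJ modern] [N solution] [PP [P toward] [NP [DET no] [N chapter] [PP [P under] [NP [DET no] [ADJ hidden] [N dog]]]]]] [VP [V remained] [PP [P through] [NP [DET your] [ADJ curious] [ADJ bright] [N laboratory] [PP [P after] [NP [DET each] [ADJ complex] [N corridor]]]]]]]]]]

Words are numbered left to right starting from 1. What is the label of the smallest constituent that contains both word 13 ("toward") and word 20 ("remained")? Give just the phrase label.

S

The smallest bracket enclosing both words is [S some modern solution toward no chapter under no hidden dog remained through your curious bright laboratory after each complex corridor], so the label is S.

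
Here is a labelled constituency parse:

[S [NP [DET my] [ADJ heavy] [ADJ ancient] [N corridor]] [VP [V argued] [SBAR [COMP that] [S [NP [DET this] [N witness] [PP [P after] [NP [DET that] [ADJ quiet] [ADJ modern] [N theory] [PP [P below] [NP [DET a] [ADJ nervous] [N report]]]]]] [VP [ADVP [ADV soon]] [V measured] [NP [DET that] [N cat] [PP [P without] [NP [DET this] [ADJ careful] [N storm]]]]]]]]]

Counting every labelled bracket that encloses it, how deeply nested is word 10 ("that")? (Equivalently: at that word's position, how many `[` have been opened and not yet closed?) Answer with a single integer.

The word sits inside DET, which is inside NP, inside PP, inside NP, inside S, inside SBAR, inside VP, inside S — 8 brackets in all.

8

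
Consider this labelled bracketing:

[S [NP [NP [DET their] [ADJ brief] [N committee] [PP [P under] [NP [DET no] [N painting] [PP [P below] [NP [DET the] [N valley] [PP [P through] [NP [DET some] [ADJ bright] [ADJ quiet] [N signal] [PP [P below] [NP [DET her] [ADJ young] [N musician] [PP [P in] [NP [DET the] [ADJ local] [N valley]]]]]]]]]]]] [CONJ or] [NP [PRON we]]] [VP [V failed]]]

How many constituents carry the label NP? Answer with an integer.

8

Scanning left to right, an opening `[NP` appears at word positions 1, 1, 5, 8, 11, 16, 20, 24 — 8 in total.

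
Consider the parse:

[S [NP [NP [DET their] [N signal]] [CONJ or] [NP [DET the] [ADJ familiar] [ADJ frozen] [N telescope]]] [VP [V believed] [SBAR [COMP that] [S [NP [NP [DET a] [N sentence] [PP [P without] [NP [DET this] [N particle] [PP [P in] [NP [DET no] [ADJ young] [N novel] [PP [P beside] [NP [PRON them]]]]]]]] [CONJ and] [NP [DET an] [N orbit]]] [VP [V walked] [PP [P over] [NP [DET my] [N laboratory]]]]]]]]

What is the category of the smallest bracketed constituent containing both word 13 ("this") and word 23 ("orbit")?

The smallest bracket enclosing both words is [NP a sentence without this particle in no young novel beside them and an orbit], so the label is NP.

NP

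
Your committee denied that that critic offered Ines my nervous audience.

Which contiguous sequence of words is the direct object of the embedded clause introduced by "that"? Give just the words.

my nervous audience

"offered" heads the VP of the embedded clause introduced by "that", and "my nervous audience" is its direct object.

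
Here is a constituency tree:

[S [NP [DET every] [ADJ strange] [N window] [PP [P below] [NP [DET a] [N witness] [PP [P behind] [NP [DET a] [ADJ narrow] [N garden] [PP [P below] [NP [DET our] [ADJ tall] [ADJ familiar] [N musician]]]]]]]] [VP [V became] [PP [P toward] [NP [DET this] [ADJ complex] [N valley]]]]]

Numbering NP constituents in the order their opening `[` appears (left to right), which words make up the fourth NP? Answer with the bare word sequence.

our tall familiar musician

In left-to-right order the NP constituents are "every strange window below a witness behind a narrow garden below our tall familiar musician"; "a witness behind a narrow garden below our tall familiar musician"; "a narrow garden below our tall familiar musician"; "our tall familiar musician"; "this complex valley". Number 4 is "our tall familiar musician".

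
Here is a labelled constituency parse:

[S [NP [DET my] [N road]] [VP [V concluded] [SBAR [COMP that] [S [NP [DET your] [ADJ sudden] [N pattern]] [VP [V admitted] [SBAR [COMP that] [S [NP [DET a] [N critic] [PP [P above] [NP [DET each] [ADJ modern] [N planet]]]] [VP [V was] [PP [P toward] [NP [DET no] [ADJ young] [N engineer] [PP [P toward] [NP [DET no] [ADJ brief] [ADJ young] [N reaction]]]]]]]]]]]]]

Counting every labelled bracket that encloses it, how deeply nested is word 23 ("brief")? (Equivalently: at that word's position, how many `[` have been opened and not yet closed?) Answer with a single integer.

13

Counting open brackets not yet closed at "brief": [S [VP [SBAR [S [VP [SBAR [S [VP [PP [NP [PP [NP [ADJ = 13.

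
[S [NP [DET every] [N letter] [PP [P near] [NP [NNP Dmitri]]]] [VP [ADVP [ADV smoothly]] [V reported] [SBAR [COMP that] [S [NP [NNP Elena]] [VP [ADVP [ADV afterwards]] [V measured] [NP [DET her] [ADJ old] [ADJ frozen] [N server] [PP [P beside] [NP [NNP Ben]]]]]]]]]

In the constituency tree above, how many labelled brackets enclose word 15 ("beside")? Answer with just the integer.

8

Counting open brackets not yet closed at "beside": [S [VP [SBAR [S [VP [NP [PP [P = 8.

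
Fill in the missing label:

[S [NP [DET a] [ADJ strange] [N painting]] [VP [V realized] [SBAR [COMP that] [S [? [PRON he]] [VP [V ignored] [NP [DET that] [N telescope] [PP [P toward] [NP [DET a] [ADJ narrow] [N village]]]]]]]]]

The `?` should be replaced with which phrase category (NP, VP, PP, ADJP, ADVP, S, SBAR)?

NP

Looking at what the `?` directly dominates — PRON 'he' — this is a noun phrase (NP).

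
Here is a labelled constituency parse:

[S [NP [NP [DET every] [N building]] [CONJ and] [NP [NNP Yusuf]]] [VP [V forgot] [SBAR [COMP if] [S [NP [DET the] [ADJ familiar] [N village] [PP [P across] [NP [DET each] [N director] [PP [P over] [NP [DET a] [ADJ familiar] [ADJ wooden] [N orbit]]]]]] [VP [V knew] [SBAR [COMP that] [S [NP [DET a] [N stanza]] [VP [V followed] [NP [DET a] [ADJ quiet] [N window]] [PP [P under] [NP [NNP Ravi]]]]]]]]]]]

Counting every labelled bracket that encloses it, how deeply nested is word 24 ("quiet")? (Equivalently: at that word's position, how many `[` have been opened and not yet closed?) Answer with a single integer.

Counting open brackets not yet closed at "quiet": [S [VP [SBAR [S [VP [SBAR [S [VP [NP [ADJ = 10.

10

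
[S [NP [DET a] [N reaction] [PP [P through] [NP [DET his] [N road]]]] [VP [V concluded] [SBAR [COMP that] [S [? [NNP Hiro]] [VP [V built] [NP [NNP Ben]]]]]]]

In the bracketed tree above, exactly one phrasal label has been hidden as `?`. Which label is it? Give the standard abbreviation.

NP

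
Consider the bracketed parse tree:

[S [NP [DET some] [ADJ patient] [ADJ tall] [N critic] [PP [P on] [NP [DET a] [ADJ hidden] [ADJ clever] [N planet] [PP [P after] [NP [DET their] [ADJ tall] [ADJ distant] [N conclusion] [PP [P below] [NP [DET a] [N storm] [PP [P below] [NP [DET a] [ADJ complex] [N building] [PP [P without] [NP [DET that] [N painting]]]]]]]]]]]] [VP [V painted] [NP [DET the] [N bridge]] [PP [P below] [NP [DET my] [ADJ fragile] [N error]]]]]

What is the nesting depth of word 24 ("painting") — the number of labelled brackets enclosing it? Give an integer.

Counting open brackets not yet closed at "painting": [S [NP [PP [NP [PP [NP [PP [NP [PP [NP [PP [NP [N = 13.

13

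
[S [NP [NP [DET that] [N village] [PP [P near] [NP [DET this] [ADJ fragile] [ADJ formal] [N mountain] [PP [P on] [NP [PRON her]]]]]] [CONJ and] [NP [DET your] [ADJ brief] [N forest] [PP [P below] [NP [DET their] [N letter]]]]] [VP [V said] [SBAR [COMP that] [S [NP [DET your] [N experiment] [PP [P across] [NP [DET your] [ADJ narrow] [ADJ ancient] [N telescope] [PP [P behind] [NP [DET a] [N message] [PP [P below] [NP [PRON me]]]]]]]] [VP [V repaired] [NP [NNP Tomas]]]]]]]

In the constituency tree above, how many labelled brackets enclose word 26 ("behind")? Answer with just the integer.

The word sits inside P, which is inside PP, inside NP, inside PP, inside NP, inside S, inside SBAR, inside VP, inside S — 9 brackets in all.

9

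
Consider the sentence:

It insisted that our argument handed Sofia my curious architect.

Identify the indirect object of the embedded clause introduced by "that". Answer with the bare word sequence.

Sofia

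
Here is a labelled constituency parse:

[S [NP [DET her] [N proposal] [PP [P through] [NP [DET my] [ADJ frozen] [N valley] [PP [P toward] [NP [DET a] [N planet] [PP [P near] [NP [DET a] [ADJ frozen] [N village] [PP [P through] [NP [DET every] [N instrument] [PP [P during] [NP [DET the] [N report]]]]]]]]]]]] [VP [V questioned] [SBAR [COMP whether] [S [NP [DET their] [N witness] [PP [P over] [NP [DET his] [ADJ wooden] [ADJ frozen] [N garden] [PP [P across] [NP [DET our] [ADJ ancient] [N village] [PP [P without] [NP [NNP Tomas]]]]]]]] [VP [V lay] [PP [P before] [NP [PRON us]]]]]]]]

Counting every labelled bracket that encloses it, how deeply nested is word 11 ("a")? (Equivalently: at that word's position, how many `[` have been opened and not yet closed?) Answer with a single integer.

9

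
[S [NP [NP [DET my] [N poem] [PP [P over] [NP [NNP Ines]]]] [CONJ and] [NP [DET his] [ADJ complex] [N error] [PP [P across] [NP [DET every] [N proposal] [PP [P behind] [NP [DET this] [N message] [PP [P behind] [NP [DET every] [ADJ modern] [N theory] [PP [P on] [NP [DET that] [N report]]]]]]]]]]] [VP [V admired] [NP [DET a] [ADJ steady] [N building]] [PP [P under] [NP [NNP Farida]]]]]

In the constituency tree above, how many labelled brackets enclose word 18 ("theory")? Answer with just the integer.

Counting open brackets not yet closed at "theory": [S [NP [NP [PP [NP [PP [NP [PP [NP [N = 10.

10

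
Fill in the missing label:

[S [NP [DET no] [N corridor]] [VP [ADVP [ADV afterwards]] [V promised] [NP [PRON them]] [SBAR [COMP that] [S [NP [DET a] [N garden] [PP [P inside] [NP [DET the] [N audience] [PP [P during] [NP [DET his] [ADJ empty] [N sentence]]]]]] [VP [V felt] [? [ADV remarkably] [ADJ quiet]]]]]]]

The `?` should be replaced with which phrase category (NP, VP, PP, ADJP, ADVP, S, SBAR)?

ADJP

Looking at what the `?` directly dominates — ADV 'remarkably', ADJ 'quiet' — this is an adjective phrase (ADJP).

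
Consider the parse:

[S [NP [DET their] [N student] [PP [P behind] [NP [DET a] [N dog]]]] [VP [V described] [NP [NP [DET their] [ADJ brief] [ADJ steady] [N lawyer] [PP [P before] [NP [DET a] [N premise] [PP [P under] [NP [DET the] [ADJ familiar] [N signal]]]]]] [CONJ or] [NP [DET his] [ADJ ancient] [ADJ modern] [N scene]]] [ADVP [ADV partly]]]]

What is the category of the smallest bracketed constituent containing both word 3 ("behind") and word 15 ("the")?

S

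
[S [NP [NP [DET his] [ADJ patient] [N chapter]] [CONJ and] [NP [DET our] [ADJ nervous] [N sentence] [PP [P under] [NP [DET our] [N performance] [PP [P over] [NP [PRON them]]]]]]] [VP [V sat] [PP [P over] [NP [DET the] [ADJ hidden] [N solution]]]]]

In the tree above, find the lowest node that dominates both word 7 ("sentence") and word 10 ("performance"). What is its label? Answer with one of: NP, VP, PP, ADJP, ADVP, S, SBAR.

Both words fall inside [NP our nervous sentence under our performance over them] (words 5–12), and no smaller constituent contains them both. Label: NP.

NP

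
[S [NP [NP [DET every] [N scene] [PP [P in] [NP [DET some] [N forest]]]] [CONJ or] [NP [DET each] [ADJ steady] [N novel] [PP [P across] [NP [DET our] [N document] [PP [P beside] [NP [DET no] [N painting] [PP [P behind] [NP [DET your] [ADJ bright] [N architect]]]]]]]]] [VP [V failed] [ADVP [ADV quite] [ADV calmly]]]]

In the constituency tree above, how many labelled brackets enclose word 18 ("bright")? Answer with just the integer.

Counting open brackets not yet closed at "bright": [S [NP [NP [PP [NP [PP [NP [PP [NP [ADJ = 10.

10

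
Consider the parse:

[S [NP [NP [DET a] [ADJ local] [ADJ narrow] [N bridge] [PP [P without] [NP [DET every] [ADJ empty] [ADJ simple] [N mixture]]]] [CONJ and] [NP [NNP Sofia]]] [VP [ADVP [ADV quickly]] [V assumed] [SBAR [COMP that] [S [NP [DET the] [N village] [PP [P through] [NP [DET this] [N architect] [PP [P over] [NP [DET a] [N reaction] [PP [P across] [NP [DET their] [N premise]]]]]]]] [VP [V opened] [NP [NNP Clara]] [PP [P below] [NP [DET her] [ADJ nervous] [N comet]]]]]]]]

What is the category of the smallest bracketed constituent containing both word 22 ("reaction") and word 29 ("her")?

S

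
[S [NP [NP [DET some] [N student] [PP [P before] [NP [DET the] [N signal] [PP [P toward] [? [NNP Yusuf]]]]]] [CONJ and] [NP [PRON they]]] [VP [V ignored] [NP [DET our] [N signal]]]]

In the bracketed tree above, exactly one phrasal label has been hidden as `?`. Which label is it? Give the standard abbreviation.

NP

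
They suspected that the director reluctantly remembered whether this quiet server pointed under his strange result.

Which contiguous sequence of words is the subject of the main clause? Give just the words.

they

The subject of the main clause is the NP immediately before the verb "suspected": "they".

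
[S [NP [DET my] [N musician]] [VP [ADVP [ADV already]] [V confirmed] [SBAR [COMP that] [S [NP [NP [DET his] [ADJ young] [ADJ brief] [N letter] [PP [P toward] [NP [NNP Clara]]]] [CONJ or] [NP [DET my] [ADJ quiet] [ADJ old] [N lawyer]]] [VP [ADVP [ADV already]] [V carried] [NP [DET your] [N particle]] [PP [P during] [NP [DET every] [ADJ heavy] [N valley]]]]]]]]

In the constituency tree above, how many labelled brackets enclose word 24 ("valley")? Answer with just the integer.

8

The word sits inside N, which is inside NP, inside PP, inside VP, inside S, inside SBAR, inside VP, inside S — 8 brackets in all.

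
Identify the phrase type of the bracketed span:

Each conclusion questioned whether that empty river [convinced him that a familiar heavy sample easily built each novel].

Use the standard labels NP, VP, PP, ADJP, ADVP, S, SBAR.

"convinced" is the head of the bracketed span, so the span is a verb phrase: VP.

VP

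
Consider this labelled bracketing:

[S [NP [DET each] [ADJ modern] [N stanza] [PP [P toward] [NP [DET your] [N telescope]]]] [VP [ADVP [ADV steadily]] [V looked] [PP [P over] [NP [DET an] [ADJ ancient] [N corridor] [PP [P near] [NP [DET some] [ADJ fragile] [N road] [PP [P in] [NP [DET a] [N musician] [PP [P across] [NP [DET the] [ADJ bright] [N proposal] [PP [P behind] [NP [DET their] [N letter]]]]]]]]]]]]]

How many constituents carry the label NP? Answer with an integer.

7

Listing each NP by its span: [NP each modern stanza toward your telescope]; [NP your telescope]; [NP an ancient corridor near some fragile road in a musician across the bright proposal behind their letter]; [NP some fragile road in a musician across the bright proposal behind their letter]; [NP a musician across the bright proposal behind their letter]; [NP the bright proposal behind their letter] … — that makes 7.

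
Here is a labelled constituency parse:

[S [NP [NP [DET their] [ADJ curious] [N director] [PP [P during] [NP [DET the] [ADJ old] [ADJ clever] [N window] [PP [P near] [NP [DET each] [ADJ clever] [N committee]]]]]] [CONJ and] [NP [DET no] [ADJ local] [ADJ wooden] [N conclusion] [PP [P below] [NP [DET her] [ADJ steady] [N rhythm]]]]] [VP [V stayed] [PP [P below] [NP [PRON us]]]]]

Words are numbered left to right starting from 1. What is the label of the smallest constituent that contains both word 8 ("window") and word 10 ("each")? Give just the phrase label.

NP

The smallest bracket enclosing both words is [NP the old clever window near each clever committee], so the label is NP.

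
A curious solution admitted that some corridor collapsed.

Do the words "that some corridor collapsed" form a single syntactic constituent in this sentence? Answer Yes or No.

These words form the whole subordinate clause headed by "that", so yes — one constituent.

Yes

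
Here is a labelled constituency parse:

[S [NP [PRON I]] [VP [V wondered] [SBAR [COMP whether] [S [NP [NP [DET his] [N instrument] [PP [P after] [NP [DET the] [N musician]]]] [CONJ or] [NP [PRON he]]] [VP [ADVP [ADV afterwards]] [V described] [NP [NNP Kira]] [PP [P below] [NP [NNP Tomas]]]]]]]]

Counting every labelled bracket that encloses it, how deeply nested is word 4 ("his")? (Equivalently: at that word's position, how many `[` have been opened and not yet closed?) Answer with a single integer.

7

Path from the root down to the word: S → VP → SBAR → S → NP → NP → DET. That is 7 enclosing brackets.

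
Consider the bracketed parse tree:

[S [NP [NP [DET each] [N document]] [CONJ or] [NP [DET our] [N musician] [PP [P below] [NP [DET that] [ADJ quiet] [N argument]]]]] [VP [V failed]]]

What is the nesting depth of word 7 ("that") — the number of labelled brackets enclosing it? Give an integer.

6

Path from the root down to the word: S → NP → NP → PP → NP → DET. That is 6 enclosing brackets.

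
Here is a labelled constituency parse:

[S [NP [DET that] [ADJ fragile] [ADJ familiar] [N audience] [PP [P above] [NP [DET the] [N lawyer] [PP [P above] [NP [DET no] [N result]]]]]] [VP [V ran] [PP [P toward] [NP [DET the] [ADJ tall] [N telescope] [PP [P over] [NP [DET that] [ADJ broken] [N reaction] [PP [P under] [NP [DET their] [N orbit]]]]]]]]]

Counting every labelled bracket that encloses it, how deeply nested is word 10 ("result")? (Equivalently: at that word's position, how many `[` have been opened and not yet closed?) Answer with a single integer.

7

Path from the root down to the word: S → NP → PP → NP → PP → NP → N. That is 7 enclosing brackets.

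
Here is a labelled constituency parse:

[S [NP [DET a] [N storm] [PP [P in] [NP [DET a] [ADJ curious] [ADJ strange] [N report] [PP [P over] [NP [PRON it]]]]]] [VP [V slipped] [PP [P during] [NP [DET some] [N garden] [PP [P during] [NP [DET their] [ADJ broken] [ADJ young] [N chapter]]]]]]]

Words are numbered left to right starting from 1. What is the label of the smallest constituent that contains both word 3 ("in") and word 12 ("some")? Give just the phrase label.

S

Both words fall inside [S a storm in a curious strange report over it slipped during some garden during their broken young chapter] (words 1–18), and no smaller constituent contains them both. Label: S.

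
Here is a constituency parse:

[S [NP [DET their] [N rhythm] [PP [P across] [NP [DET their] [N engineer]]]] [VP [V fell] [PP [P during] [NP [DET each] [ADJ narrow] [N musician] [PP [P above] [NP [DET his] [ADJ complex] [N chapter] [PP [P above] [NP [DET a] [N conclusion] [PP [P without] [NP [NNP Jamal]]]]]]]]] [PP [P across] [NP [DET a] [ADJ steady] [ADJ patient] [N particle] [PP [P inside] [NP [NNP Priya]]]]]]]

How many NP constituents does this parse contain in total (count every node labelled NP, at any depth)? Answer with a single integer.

8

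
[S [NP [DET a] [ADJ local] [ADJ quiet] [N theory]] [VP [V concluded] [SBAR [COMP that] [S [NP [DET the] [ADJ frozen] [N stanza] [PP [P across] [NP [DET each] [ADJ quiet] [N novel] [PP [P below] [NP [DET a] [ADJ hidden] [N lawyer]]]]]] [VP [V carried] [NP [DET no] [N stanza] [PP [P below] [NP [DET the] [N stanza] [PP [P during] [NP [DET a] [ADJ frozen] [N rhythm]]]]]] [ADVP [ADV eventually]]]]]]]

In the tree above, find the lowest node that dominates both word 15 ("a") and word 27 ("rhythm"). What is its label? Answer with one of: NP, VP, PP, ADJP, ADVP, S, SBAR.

Both words fall inside [S the frozen stanza across each quiet novel below a hidden lawyer carried no stanza below the stanza during a frozen rhythm eventually] (words 7–28), and no smaller constituent contains them both. Label: S.

S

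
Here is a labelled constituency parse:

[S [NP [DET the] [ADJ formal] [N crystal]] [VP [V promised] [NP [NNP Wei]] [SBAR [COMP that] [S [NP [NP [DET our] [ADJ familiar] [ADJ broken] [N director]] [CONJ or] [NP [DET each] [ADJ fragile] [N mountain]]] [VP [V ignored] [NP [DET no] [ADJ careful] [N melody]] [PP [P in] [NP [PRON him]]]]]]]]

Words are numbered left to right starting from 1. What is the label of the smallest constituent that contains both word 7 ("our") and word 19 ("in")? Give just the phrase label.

S

The smallest bracket enclosing both words is [S our familiar broken director or each fragile mountain ignored no careful melody in him], so the label is S.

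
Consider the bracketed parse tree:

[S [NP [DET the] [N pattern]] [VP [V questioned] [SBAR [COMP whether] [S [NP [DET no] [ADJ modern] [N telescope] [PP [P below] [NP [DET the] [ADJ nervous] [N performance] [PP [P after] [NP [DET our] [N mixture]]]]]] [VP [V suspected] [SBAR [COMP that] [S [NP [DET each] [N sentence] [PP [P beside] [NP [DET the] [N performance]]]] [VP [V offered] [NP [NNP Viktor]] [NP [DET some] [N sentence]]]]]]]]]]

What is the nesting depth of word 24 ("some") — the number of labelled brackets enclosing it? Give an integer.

10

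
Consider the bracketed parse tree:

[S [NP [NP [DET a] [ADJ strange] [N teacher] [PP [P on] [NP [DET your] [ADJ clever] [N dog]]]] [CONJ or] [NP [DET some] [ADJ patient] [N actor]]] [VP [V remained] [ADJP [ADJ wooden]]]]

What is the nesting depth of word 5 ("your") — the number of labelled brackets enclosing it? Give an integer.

The word sits inside DET, which is inside NP, inside PP, inside NP, inside NP, inside S — 6 brackets in all.

6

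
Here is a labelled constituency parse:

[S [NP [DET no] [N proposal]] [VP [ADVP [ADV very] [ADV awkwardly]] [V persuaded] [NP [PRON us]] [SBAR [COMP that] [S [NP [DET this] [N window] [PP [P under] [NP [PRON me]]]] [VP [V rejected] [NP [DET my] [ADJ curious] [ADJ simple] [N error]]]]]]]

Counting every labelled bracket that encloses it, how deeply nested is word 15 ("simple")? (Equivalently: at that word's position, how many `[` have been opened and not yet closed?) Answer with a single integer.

7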